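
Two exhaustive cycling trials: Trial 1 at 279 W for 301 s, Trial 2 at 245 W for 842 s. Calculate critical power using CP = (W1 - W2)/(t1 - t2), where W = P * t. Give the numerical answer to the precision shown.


W1 = 279 * 301 = 83979 J
W2 = 245 * 842 = 206290 J
CP = (83979 - 206290) / (301 - 842)
= -122311 / -541
= 226.08 W

226.08 W


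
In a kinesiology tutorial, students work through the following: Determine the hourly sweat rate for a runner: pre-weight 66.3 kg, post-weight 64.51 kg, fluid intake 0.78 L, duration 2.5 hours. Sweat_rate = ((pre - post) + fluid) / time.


Mass lost = 66.3 - 64.51 = 1.79 kg
Add fluid consumed: 1.79 + 0.78 = 2.57 L total sweat
Sweat rate = 2.57 / 2.5 = 1.028 L/h

1.028 L/h


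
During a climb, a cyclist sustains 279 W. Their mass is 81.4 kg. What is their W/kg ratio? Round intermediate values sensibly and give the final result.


Power-to-weight = 279 W / 81.4 kg
= 3.428 W/kg

3.428 W/kg


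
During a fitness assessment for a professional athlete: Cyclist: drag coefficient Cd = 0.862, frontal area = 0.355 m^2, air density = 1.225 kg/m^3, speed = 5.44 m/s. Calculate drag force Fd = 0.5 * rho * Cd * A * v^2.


v^2 = 5.44^2 = 29.5936
Fd = 0.5 * 1.225 * 0.862 * 0.355 * 29.5936
= 5.547 N

5.547 N


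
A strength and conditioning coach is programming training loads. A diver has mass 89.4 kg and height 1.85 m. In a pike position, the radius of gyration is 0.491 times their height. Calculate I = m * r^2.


r = 0.491 * 1.85 = 0.90835 m
I = m * r^2 = 89.4 * 0.8251 = 73.764 kg*m^2

73.764 kg*m^2


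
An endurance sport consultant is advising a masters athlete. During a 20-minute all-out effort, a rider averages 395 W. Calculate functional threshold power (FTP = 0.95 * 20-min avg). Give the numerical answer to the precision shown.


FTP = 0.95 * 395
= 375.25 W

375.25 W


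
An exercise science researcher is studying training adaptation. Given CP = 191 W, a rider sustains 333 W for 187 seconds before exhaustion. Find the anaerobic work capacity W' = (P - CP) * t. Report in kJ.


Excess power = 333 - 191 = 142 W
Work above CP = 142 * 187 = 26554 J
W' = 26.554 kJ

26.554 kJ


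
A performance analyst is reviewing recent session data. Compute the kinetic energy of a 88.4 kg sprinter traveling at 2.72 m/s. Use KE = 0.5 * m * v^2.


Velocity squared = 7.3984
KE = 0.5 * 88.4 * 7.3984 = 327.01 J

327.01 J


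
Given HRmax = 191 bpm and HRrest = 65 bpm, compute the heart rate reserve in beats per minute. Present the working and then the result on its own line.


Heart rate reserve = maximum HR minus resting HR
HRR = 191 - 65 = 126 bpm

126 bpm


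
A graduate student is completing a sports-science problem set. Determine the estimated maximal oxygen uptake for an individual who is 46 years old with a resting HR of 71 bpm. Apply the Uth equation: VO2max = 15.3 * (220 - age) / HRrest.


HRmax = 220 - 46 = 174
VO2max = 15.3 * (174 / 71)
= 15.3 * 2.4507
= 37.5 mL/kg/min

37.5 mL/kg/min


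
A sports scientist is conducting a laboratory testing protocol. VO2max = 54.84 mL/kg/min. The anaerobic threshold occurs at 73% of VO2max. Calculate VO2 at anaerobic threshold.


AT fraction = 73 / 100 = 0.73
AT VO2 = 54.84 * 0.73
= 40.03 mL/kg/min

40.03 mL/kg/min


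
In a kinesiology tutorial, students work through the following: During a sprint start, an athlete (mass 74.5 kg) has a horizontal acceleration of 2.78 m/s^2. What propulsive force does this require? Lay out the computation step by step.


Propulsive force = mass * acceleration
= 74.5 kg * 2.78 m/s^2
= 207.11 N

207.11 N


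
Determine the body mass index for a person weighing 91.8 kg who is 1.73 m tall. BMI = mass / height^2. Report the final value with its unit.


BMI = mass / height^2
= 91.8 / 1.73^2
= 91.8 / 2.9929
= 30.67 kg/m^2

30.67 kg/m^2


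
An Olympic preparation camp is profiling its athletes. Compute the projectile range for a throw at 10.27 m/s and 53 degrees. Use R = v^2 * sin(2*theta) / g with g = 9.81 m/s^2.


Two times the angle = 106 degrees
sin(106) = 0.961262
R = 105.4729 * 0.961262 / 9.81 = 10.335 m

10.335 m


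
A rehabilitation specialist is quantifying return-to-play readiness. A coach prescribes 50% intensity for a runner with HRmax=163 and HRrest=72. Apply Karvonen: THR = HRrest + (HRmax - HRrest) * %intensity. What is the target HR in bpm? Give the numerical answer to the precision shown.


Heart rate reserve = 163 - 72 = 91
Intensity fraction = 50 / 100 = 0.5
THR = 72 + 91 * 0.5 = 117.5 bpm

117.5 bpm


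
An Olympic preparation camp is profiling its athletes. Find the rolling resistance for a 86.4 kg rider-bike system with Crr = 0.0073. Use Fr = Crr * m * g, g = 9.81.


m * g = 86.4 * 9.81 = 847.584 N
Fr = 0.0073 * 847.584 = 6.187 N

6.187 N


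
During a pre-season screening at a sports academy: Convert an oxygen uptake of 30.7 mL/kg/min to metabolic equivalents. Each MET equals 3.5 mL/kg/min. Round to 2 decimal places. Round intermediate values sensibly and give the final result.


One MET = 3.5 mL/kg/min
Number of METs = 30.7 / 3.5
= 8.77 METs

8.77 METs


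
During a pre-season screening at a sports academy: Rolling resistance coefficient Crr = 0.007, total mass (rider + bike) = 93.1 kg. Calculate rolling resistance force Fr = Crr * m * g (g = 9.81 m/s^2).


Fr = Crr * m * g
= 0.007 * 93.1 * 9.81
= 6.393 N

6.393 N


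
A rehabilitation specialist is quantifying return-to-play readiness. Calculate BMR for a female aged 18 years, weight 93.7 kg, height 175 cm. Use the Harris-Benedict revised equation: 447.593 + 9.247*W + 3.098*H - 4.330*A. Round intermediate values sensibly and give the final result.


Substituting values:
W term = 9.247 * 93.7 = 866.4439
H term = 3.098 * 175 = 542.15
A term = 4.330 * 18 = 77.94
BMR = 1778.25 kcal/day

1778.25 kcal/day


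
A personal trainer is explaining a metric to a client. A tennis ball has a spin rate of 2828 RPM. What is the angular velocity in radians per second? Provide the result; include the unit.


Convert RPM to rad/s: multiply by 2*pi and divide by 60
omega = 2828 * 2 * pi / 60
= 296.147 rad/s

296.147 rad/s


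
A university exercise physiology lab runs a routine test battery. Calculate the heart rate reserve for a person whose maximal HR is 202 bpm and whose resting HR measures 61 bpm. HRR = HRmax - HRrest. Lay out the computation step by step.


HRmax = 202 bpm
HRrest = 61 bpm
HRR = 202 - 61 = 141 bpm

141 bpm


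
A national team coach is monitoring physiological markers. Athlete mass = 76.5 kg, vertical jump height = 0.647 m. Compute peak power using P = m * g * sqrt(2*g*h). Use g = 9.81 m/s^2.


sqrt(2 * 9.81 * 0.647) = sqrt(12.69414) = 3.562884 m/s
P = 76.5 * 9.81 * 3.562884
= 2673.82 W

2673.82 W


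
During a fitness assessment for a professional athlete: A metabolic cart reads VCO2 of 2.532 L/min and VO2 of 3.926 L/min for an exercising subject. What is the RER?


RER = VCO2 / VO2 = 2.532 / 3.926 = 0.6449

0.6449


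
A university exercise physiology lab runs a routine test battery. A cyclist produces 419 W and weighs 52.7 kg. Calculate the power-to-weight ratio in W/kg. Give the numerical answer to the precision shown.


P/W = power / mass
= 419 / 52.7
= 7.951 W/kg

7.951 W/kg


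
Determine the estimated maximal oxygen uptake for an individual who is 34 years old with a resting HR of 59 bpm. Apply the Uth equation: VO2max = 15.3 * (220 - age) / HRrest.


HRmax = 220 - 34 = 186
VO2max = 15.3 * (186 / 59)
= 15.3 * 3.1525
= 48.23 mL/kg/min

48.23 mL/kg/min


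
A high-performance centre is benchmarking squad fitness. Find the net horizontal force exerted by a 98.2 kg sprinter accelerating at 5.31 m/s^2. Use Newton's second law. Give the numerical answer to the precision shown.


Newton's second law: F = m * a
F = 98.2 * 5.31 = 521.44 N

521.44 N


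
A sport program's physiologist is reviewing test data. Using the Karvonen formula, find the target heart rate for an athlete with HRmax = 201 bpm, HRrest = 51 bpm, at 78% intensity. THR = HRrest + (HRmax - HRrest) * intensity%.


HRR = 201 - 51 = 150
THR = 51 + 150 * 0.78
= 51 + 117.0
= 168.0 bpm

168.0 bpm


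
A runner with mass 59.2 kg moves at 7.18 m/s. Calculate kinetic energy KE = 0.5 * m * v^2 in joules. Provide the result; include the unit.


v^2 = 7.18^2 = 51.5524
KE = 0.5 * 59.2 * 51.5524
= 1525.95 J

1525.95 J


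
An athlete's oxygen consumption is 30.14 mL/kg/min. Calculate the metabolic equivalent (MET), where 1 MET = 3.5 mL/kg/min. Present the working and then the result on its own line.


MET = VO2 / 3.5
= 30.14 / 3.5
= 8.61 METs

8.61 METs


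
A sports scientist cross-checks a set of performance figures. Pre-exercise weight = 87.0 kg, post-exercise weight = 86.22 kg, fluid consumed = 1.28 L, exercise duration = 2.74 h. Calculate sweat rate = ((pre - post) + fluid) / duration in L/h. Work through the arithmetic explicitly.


Weight loss = 87.0 - 86.22 = 0.78 kg (approx L)
Total sweat = 0.78 + 1.28 = 2.06 L
Sweat rate = 2.06 / 2.74 = 0.752 L/h

0.752 L/h


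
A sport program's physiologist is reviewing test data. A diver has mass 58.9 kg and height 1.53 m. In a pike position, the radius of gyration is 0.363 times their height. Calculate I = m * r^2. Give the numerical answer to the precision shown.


r = 0.363 * 1.53 = 0.55539 m
I = m * r^2 = 58.9 * 0.308458 = 18.168 kg*m^2

18.168 kg*m^2


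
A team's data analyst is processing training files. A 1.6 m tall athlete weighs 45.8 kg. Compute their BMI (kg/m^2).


height^2 = 2.56 m^2
BMI = 45.8 / 2.56 = 17.89 kg/m^2

17.89 kg/m^2


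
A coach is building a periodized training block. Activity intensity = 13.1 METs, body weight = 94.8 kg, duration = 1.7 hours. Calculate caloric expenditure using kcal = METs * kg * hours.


kcal = 13.1 * 94.8 * 1.7
= 1241.88 * 1.7
= 2111.2 kcal

2111.2 kcal


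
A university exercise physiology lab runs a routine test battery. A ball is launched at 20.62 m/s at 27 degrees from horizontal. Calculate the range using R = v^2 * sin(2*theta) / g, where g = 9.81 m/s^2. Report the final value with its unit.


sin(2 * 27) = sin(54) = 0.809017
v^2 = 20.62^2 = 425.1844
R = 425.1844 * 0.809017 / 9.81
= 35.064 m

35.064 m


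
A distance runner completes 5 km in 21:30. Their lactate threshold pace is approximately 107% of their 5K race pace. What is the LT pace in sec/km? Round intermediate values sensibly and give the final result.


Convert to seconds: 21 min 30 s = 1290 s
Pace per km = 1290 / 5 = 258.0 s/km
LT pace = 258.0 * 1.07 = 276.06 s/km

276.06 s/km


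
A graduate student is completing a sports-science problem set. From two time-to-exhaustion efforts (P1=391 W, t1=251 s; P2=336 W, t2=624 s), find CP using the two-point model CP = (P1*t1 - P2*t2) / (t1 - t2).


Work in trial 1 = 98141 J
Work in trial 2 = 209664 J
Delta work = -111523 J
Delta time = -373 s
CP = -111523 / -373 = 298.99 W

298.99 W


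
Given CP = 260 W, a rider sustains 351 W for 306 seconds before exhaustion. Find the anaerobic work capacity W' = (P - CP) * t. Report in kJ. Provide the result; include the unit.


Excess power = 351 - 260 = 91 W
Work above CP = 91 * 306 = 27846 J
W' = 27.846 kJ

27.846 kJ


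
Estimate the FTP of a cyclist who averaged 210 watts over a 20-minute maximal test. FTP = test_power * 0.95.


FTP = 210 * 0.95 = 199.5 W

199.5 W


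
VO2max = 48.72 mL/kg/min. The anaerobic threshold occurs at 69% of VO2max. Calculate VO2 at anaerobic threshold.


AT fraction = 69 / 100 = 0.69
AT VO2 = 48.72 * 0.69
= 33.62 mL/kg/min

33.62 mL/kg/min


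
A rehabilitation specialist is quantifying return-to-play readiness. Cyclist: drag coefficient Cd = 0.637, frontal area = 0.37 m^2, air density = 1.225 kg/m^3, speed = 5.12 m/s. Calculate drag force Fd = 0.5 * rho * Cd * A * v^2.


v^2 = 5.12^2 = 26.2144
Fd = 0.5 * 1.225 * 0.637 * 0.37 * 26.2144
= 3.784 N

3.784 N


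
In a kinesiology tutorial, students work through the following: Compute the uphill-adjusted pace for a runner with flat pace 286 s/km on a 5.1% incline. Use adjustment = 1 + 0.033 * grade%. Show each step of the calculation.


Adjustment factor = 1 + 0.033 * 5.1 = 1.1683
Grade-adjusted pace = 286 * 1.1683 = 334.13 s/km

334.13 s/km


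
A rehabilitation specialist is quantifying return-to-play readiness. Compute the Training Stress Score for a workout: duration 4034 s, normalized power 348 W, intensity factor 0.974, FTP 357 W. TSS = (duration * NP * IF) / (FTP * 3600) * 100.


Product = 4034 * 348 * 0.974 = 1367332.368
Base = 357 * 3600 = 1285200
TSS = 1367332.368 / 1285200 * 100 = 106.39

106.39 TSS


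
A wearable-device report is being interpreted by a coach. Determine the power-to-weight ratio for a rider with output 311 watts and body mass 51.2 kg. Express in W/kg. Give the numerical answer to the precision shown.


P/W = 311 / 51.2 = 6.074 W/kg

6.074 W/kg


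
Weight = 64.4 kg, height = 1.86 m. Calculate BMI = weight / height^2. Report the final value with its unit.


height^2 = 1.86^2 = 3.4596
BMI = 64.4 / 3.4596 = 18.61 kg/m^2

18.61 kg/m^2


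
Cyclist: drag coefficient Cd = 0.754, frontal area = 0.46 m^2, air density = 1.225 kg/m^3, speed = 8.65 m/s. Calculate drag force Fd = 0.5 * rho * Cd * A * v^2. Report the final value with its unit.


v^2 = 8.65^2 = 74.8225
Fd = 0.5 * 1.225 * 0.754 * 0.46 * 74.8225
= 15.895 N

15.895 N


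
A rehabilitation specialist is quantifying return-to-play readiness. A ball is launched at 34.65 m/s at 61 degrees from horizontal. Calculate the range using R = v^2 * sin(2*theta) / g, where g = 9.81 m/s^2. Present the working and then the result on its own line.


sin(2 * 61) = sin(122) = 0.848048
v^2 = 34.65^2 = 1200.6225
R = 1200.6225 * 0.848048 / 9.81
= 103.791 m

103.791 m


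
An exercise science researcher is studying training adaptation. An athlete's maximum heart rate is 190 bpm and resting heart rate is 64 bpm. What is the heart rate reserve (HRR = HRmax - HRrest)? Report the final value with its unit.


HRR = HRmax - HRrest
= 190 - 64
= 126 bpm

126 bpm


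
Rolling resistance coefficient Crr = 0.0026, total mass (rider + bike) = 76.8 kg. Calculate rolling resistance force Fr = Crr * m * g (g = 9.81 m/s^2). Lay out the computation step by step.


Fr = Crr * m * g
= 0.0026 * 76.8 * 9.81
= 1.959 N

1.959 N


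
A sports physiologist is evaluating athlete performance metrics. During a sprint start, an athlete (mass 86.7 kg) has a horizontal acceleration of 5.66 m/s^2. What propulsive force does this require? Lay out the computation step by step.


Propulsive force = mass * acceleration
= 86.7 kg * 5.66 m/s^2
= 490.72 N

490.72 N


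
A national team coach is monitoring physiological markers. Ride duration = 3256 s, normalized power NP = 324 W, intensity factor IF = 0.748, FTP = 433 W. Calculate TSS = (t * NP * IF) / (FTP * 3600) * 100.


Numerator = 3256 * 324 * 0.748 = 789098.112
Denominator = 433 * 3600 = 1558800
TSS = 789098.112 / 1558800 * 100
= 50.62

50.62 TSS


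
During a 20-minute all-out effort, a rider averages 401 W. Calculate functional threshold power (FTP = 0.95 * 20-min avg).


FTP = 0.95 * 401
= 380.95 W

380.95 W


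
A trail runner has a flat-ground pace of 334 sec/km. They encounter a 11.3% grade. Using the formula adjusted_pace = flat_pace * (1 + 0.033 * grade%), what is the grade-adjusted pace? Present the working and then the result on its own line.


Grade factor = 1 + 0.033 * 11.3 = 1.3729
Adjusted = 334 * 1.3729 = 458.55 sec/km

458.55 s/km


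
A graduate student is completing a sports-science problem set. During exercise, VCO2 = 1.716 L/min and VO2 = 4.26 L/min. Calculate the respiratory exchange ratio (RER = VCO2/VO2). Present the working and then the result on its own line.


RER = VCO2 / VO2
= 1.716 / 4.26
= 0.4028

0.4028


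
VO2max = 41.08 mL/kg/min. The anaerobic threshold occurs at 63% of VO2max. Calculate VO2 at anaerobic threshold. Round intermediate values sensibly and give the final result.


AT fraction = 63 / 100 = 0.63
AT VO2 = 41.08 * 0.63
= 25.88 mL/kg/min

25.88 mL/kg/min


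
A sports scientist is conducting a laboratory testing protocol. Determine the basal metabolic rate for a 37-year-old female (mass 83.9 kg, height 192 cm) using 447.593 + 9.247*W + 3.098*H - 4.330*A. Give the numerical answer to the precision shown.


BMR = 447.593 + 9.247*83.9 + 3.098*192 - 4.330*37
= 1658.02 kcal/day

1658.02 kcal/day


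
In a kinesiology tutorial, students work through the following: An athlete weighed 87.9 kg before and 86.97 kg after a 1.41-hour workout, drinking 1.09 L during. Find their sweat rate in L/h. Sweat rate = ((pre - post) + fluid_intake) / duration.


Body mass change = 0.93 kg
Total sweat loss = 0.93 + 1.09 = 2.02 L
Rate = 2.02 / 1.41 = 1.433 L/h

1.433 L/h


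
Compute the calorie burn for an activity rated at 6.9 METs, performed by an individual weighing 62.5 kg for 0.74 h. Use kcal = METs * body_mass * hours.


Product of METs and mass = 6.9 * 62.5 = 431.25
Total kcal = 431.25 * 0.74 = 319.13 kcal

319.13 kcal


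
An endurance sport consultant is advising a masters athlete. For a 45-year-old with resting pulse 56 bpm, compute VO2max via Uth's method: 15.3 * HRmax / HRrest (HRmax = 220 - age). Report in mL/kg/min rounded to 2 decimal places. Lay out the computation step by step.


Step 1: HRmax = 220 - 45 = 175 bpm
Step 2: Ratio = 175 / 56 = 3.125
Step 3: VO2max = 15.3 * 3.125 = 47.81 mL/kg/min

47.81 mL/kg/min


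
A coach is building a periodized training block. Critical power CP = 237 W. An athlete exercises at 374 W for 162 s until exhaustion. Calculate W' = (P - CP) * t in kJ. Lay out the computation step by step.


P - CP = 374 - 237 = 137 W
W' = 137 * 162 = 22194 J
= 22194 / 1000 = 22.194 kJ

22.194 kJ


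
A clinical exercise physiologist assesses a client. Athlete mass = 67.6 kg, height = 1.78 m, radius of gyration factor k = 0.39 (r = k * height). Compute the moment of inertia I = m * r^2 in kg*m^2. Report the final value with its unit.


r = k * height = 0.39 * 1.78 = 0.6942 m
r^2 = 0.6942^2 = 0.481914
I = 67.6 * 0.481914 = 32.577 kg*m^2

32.577 kg*m^2


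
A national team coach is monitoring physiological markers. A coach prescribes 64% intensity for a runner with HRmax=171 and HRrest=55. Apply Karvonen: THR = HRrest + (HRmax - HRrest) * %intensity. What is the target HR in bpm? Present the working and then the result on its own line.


Heart rate reserve = 171 - 55 = 116
Intensity fraction = 64 / 100 = 0.64
THR = 55 + 116 * 0.64 = 129.24 bpm

129.24 bpm


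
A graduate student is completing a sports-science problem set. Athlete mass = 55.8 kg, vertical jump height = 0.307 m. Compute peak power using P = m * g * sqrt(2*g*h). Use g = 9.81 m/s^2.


sqrt(2 * 9.81 * 0.307) = sqrt(6.02334) = 2.454249 m/s
P = 55.8 * 9.81 * 2.454249
= 1343.45 W

1343.45 W


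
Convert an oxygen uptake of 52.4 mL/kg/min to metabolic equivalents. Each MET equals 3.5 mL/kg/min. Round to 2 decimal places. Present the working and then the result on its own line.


One MET = 3.5 mL/kg/min
Number of METs = 52.4 / 3.5
= 14.97 METs

14.97 METs


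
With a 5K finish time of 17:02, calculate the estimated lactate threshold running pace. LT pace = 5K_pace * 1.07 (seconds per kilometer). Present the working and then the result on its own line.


Race duration = 1022 s for 5 km
Average pace = 1022 / 5 = 204.4 s/km
LT pace = 204.4 * 1.07
= 218.71 s/km

218.71 s/km


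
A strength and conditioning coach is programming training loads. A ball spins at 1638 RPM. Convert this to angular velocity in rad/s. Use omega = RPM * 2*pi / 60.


omega = 1638 * 2 * pi / 60
= 1638 * 6.28318531 / 60
= 10291.858 / 60
= 171.531 rad/s

171.531 rad/s


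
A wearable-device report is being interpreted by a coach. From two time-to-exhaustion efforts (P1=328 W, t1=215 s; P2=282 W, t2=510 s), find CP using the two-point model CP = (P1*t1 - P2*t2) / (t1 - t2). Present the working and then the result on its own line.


Work in trial 1 = 70520 J
Work in trial 2 = 143820 J
Delta work = -73300 J
Delta time = -295 s
CP = -73300 / -295 = 248.47 W

248.47 W


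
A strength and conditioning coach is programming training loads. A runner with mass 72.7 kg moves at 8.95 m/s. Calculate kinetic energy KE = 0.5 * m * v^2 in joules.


v^2 = 8.95^2 = 80.1025
KE = 0.5 * 72.7 * 80.1025
= 2911.73 J

2911.73 J


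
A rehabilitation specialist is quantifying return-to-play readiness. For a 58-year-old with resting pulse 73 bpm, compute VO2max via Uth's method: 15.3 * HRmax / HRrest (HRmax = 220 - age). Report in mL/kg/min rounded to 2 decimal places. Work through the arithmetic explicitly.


Step 1: HRmax = 220 - 58 = 162 bpm
Step 2: Ratio = 162 / 73 = 2.2192
Step 3: VO2max = 15.3 * 2.2192 = 33.95 mL/kg/min

33.95 mL/kg/min


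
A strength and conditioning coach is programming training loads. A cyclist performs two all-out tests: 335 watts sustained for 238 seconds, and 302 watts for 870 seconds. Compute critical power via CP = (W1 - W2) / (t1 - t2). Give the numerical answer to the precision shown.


W1 = P1 * t1 = 335 * 238 = 79730 J
W2 = P2 * t2 = 302 * 870 = 262740 J
CP = (79730 - 262740) / (238 - 870)
= 289.57 W

289.57 W


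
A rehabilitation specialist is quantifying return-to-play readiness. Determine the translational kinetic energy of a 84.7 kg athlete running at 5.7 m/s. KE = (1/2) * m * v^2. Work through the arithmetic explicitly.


KE = 0.5 * m * v^2
= 0.5 * 84.7 * 5.7^2
= 0.5 * 84.7 * 32.49
= 1375.95 J

1375.95 J


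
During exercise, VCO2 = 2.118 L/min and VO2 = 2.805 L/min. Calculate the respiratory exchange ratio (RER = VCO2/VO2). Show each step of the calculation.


RER = VCO2 / VO2
= 2.118 / 2.805
= 0.7551

0.7551


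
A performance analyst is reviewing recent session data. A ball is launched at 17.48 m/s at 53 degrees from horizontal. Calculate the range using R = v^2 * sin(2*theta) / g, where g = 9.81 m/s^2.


sin(2 * 53) = sin(106) = 0.961262
v^2 = 17.48^2 = 305.5504
R = 305.5504 * 0.961262 / 9.81
= 29.94 m

29.94 m


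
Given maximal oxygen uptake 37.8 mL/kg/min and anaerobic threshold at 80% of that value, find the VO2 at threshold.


Percentage as decimal = 0.8
VO2 at AT = 37.8 * 0.8 = 30.24 mL/kg/min

30.24 mL/kg/min


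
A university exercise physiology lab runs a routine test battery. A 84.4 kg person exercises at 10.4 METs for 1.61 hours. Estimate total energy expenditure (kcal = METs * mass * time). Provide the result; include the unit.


Energy = METs * mass(kg) * time(h)
= 10.4 * 84.4 * 1.61
= 1413.19 kcal

1413.19 kcal


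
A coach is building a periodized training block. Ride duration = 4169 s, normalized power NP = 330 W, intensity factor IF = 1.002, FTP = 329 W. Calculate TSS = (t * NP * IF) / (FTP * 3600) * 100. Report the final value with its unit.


Numerator = 4169 * 330 * 1.002 = 1378521.54
Denominator = 329 * 3600 = 1184400
TSS = 1378521.54 / 1184400 * 100
= 116.39

116.39 TSS


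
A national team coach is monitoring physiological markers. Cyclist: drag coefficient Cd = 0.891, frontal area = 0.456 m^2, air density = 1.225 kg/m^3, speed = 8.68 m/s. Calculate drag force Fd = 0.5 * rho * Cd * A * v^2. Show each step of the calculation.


v^2 = 8.68^2 = 75.3424
Fd = 0.5 * 1.225 * 0.891 * 0.456 * 75.3424
= 18.749 N

18.749 N


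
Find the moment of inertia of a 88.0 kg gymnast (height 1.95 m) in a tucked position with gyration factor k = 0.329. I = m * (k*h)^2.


Radius of gyration = 0.329 * 1.95 = 0.64155 m
I = 88.0 * 0.64155^2
= 88.0 * 0.411586
= 36.22 kg*m^2

36.22 kg*m^2


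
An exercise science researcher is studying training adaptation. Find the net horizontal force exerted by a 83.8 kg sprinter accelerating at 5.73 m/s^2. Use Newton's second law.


Newton's second law: F = m * a
F = 83.8 * 5.73 = 480.17 N

480.17 N


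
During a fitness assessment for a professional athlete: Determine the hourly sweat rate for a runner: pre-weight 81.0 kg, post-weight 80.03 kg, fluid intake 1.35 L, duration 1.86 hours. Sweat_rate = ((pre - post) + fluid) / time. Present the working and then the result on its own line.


Mass lost = 81.0 - 80.03 = 0.97 kg
Add fluid consumed: 0.97 + 1.35 = 2.32 L total sweat
Sweat rate = 2.32 / 1.86 = 1.247 L/h

1.247 L/h


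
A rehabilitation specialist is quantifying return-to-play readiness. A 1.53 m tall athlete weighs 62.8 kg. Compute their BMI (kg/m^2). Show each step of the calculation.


height^2 = 2.3409 m^2
BMI = 62.8 / 2.3409 = 26.83 kg/m^2

26.83 kg/m^2


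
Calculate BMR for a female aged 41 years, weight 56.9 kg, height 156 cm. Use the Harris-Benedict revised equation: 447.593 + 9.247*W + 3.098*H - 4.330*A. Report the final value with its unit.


Substituting values:
W term = 9.247 * 56.9 = 526.1543
H term = 3.098 * 156 = 483.288
A term = 4.330 * 41 = 177.53
BMR = 1279.51 kcal/day

1279.51 kcal/day


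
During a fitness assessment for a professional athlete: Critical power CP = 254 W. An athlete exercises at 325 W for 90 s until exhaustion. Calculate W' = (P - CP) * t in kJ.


P - CP = 325 - 254 = 71 W
W' = 71 * 90 = 6390 J
= 6390 / 1000 = 6.39 kJ

6.39 kJ


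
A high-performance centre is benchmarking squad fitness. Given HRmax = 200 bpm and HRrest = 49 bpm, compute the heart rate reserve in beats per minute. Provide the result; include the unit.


Heart rate reserve = maximum HR minus resting HR
HRR = 200 - 49 = 151 bpm

151 bpm


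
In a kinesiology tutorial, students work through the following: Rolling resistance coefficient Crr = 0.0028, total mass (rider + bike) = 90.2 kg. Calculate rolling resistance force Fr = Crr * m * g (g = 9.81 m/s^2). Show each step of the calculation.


Fr = Crr * m * g
= 0.0028 * 90.2 * 9.81
= 2.478 N

2.478 N


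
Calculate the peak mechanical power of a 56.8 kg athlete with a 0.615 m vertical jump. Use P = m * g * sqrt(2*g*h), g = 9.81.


First, sqrt(2gh) = sqrt(2 * 9.81 * 0.615)
= sqrt(12.0663) = 3.473658 m/s
Power = 56.8 * 9.81 * 3.473658 = 1935.55 W

1935.55 W


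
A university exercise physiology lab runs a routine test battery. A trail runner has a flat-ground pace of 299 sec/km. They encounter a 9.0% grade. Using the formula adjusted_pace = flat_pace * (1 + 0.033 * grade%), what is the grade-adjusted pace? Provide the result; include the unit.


Grade factor = 1 + 0.033 * 9.0 = 1.297
Adjusted = 299 * 1.297 = 387.8 sec/km

387.8 s/km


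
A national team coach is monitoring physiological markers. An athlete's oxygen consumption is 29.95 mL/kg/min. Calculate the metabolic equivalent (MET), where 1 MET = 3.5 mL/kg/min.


MET = VO2 / 3.5
= 29.95 / 3.5
= 8.56 METs

8.56 METs


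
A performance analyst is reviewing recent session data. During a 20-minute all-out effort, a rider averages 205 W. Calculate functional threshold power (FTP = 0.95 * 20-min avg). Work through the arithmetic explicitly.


FTP = 0.95 * 205
= 194.75 W

194.75 W


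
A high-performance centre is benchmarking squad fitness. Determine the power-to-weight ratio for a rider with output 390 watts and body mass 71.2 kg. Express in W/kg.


P/W = 390 / 71.2 = 5.478 W/kg

5.478 W/kg


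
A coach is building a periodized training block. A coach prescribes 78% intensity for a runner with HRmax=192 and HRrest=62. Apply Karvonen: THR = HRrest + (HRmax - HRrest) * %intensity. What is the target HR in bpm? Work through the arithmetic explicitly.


Heart rate reserve = 192 - 62 = 130
Intensity fraction = 78 / 100 = 0.78
THR = 62 + 130 * 0.78 = 163.4 bpm

163.4 bpm


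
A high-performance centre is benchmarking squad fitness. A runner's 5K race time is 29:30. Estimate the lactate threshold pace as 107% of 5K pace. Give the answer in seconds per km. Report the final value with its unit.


Total race time = 29*60 + 30 = 1770 seconds
5K pace = 1770 / 5 = 354.0 sec/km
LT pace = 354.0 * 1.07 = 378.78 sec/km

378.78 s/km


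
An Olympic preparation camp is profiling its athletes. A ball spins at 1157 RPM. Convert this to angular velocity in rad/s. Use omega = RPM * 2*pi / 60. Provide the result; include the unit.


omega = 1157 * 2 * pi / 60
= 1157 * 6.28318531 / 60
= 7269.645 / 60
= 121.161 rad/s

121.161 rad/s


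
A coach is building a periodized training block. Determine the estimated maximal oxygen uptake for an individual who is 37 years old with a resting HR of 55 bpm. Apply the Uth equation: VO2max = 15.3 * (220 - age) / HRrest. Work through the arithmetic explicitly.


HRmax = 220 - 37 = 183
VO2max = 15.3 * (183 / 55)
= 15.3 * 3.3273
= 50.91 mL/kg/min

50.91 mL/kg/min


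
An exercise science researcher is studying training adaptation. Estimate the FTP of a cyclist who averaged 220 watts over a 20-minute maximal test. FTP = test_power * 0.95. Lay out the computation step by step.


FTP = 220 * 0.95 = 209.0 W

209.0 W


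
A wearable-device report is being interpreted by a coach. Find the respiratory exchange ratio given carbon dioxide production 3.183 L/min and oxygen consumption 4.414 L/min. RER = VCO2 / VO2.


VCO2 = 3.183 L/min
VO2 = 4.414 L/min
RER = 3.183 / 4.414 = 0.7211

0.7211


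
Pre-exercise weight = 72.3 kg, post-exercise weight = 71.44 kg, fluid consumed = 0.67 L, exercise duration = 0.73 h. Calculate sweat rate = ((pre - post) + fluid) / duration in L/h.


Weight loss = 72.3 - 71.44 = 0.86 kg (approx L)
Total sweat = 0.86 + 0.67 = 1.53 L
Sweat rate = 1.53 / 0.73 = 2.096 L/h

2.096 L/h


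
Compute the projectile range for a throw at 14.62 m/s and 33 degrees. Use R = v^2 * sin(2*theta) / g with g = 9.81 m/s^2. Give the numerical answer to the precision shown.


Two times the angle = 66 degrees
sin(66) = 0.913545
R = 213.7444 * 0.913545 / 9.81 = 19.905 m

19.905 m


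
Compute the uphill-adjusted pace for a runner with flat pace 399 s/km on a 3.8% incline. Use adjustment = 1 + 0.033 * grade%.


Adjustment factor = 1 + 0.033 * 3.8 = 1.1254
Grade-adjusted pace = 399 * 1.1254 = 449.03 s/km

449.03 s/km


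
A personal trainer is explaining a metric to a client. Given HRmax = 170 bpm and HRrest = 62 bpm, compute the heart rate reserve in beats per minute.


Heart rate reserve = maximum HR minus resting HR
HRR = 170 - 62 = 108 bpm

108 bpm


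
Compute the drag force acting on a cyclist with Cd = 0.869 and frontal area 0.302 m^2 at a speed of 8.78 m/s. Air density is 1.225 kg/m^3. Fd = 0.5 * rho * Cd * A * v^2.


Step 1: v^2 = 77.0884
Step 2: Fd = 0.5 * 1.225 * 0.869 * 0.302 * 77.0884
= 12.391 N

12.391 N


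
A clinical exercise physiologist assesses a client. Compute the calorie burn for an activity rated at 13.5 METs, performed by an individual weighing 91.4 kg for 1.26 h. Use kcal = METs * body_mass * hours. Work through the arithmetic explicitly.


Product of METs and mass = 13.5 * 91.4 = 1233.9
Total kcal = 1233.9 * 1.26 = 1554.71 kcal

1554.71 kcal


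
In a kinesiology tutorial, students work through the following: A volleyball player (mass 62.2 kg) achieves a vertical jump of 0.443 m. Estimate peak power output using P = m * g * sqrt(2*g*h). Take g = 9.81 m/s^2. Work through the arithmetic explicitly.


2 * g * h = 2 * 9.81 * 0.443 = 8.69166
sqrt(8.69166) = 2.948162 m/s
P = 62.2 * 9.81 * 2.948162 = 1798.92 W

1798.92 W


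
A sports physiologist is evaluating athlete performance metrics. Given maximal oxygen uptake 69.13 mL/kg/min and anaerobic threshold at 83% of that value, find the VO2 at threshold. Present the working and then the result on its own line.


Percentage as decimal = 0.83
VO2 at AT = 69.13 * 0.83 = 57.38 mL/kg/min

57.38 mL/kg/min


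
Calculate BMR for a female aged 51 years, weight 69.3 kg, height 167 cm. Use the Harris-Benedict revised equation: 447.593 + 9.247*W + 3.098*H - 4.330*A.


Substituting values:
W term = 9.247 * 69.3 = 640.8171
H term = 3.098 * 167 = 517.366
A term = 4.330 * 51 = 220.83
BMR = 1384.95 kcal/day

1384.95 kcal/day


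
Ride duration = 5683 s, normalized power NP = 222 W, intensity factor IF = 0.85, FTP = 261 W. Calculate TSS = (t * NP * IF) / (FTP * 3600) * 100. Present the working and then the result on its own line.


Numerator = 5683 * 222 * 0.85 = 1072382.1
Denominator = 261 * 3600 = 939600
TSS = 1072382.1 / 939600 * 100
= 114.13

114.13 TSS


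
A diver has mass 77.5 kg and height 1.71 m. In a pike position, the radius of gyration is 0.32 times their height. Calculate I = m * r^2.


r = 0.32 * 1.71 = 0.5472 m
I = m * r^2 = 77.5 * 0.299428 = 23.206 kg*m^2

23.206 kg*m^2


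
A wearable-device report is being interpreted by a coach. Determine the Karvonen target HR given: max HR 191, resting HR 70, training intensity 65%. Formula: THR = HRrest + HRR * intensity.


HRR = HRmax - HRrest = 191 - 70 = 121
THR = 70 + 121 * 0.65
= 148.65 bpm

148.65 bpm


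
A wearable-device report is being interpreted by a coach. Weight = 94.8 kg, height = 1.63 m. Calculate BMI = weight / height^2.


height^2 = 1.63^2 = 2.6569
BMI = 94.8 / 2.6569 = 35.68 kg/m^2

35.68 kg/m^2


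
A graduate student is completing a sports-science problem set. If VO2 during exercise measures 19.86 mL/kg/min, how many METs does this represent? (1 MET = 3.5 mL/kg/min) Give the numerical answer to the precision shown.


METs = VO2 / 3.5 = 19.86 / 3.5 = 5.67

5.67 METs


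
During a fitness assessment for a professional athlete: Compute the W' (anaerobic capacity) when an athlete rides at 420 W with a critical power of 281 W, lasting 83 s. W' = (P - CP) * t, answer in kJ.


Above-CP power = 139 W
Duration = 83 s
W' = 139 * 83 = 11537 J
Convert: 11537 / 1000 = 11.537 kJ

11.537 kJ


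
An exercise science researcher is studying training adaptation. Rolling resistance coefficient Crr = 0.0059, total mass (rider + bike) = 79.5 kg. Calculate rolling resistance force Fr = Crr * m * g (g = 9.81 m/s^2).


Fr = Crr * m * g
= 0.0059 * 79.5 * 9.81
= 4.601 N

4.601 N


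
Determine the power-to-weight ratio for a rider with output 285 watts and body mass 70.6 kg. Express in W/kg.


P/W = 285 / 70.6 = 4.037 W/kg

4.037 W/kg


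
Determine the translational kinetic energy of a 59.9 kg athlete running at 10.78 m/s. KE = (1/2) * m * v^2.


KE = 0.5 * m * v^2
= 0.5 * 59.9 * 10.78^2
= 0.5 * 59.9 * 116.2084
= 3480.44 J

3480.44 J


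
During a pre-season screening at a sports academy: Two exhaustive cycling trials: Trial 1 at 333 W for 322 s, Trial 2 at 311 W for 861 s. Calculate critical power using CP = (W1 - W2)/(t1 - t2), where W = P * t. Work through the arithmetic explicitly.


W1 = 333 * 322 = 107226 J
W2 = 311 * 861 = 267771 J
CP = (107226 - 267771) / (322 - 861)
= -160545 / -539
= 297.86 W

297.86 W


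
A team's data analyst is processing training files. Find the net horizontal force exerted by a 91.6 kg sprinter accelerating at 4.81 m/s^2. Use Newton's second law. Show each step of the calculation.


Newton's second law: F = m * a
F = 91.6 * 4.81 = 440.6 N

440.6 N


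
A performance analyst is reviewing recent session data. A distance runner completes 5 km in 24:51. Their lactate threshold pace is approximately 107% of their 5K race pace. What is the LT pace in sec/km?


Convert to seconds: 24 min 51 s = 1491 s
Pace per km = 1491 / 5 = 298.2 s/km
LT pace = 298.2 * 1.07 = 319.07 s/km

319.07 s/km


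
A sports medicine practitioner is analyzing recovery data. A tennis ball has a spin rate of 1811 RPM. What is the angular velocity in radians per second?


Convert RPM to rad/s: multiply by 2*pi and divide by 60
omega = 1811 * 2 * pi / 60
= 189.647 rad/s

189.647 rad/s


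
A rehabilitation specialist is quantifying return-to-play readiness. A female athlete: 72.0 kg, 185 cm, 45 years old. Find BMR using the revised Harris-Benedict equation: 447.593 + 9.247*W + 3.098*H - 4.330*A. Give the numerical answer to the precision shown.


Intercept = 447.593
Weight contribution = 9.247 * 72.0 = 665.784
Height contribution = 3.098 * 185 = 573.13
Age contribution = 4.33 * 45 = 194.85
BMR = 447.593 + 665.784 + 573.13 - 194.85
= 1491.66 kcal/day

1491.66 kcal/day


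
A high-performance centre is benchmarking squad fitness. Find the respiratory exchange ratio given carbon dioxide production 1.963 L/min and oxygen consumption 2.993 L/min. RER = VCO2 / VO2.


VCO2 = 1.963 L/min
VO2 = 2.993 L/min
RER = 1.963 / 2.993 = 0.6559

0.6559


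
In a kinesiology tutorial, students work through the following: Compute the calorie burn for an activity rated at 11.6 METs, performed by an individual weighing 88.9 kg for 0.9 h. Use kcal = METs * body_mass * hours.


Product of METs and mass = 11.6 * 88.9 = 1031.24
Total kcal = 1031.24 * 0.9 = 928.12 kcal

928.12 kcal


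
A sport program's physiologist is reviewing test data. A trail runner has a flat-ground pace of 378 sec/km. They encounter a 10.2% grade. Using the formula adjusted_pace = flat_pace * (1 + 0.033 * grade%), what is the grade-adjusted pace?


Grade factor = 1 + 0.033 * 10.2 = 1.3366
Adjusted = 378 * 1.3366 = 505.23 sec/km

505.23 s/km


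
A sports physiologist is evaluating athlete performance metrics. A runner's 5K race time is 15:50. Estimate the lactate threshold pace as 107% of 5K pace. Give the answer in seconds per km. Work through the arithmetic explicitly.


Total race time = 15*60 + 50 = 950 seconds
5K pace = 950 / 5 = 190.0 sec/km
LT pace = 190.0 * 1.07 = 203.3 sec/km

203.3 s/km


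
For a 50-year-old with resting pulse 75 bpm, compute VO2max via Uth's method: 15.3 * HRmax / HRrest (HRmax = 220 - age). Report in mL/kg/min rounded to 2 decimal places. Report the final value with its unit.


Step 1: HRmax = 220 - 50 = 170 bpm
Step 2: Ratio = 170 / 75 = 2.2667
Step 3: VO2max = 15.3 * 2.2667 = 34.68 mL/kg/min

34.68 mL/kg/min


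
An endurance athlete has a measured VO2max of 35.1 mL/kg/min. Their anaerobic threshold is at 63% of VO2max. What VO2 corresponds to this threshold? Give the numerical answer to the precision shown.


Anaerobic threshold VO2 = VO2max * 63%
= 35.1 * 0.63
= 22.11 mL/kg/min

22.11 mL/kg/min


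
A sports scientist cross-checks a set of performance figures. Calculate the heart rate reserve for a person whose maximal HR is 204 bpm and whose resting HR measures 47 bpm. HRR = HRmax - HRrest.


HRmax = 204 bpm
HRrest = 47 bpm
HRR = 204 - 47 = 157 bpm

157 bpm


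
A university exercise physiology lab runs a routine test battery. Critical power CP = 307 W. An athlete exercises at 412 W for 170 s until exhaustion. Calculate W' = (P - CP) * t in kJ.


P - CP = 412 - 307 = 105 W
W' = 105 * 170 = 17850 J
= 17850 / 1000 = 17.85 kJ

17.85 kJ


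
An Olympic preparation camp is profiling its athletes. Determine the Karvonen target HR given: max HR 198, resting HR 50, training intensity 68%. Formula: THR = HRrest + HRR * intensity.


HRR = HRmax - HRrest = 198 - 50 = 148
THR = 50 + 148 * 0.68
= 150.64 bpm

150.64 bpm


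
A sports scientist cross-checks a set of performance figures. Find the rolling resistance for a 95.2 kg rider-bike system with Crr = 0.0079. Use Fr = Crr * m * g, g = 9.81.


m * g = 95.2 * 9.81 = 933.912 N
Fr = 0.0079 * 933.912 = 7.378 N

7.378 N


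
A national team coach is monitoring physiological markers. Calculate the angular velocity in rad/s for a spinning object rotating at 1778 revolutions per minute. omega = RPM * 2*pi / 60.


omega = RPM * 2*pi / 60
= 1778 * 6.28318531 / 60
= 186.192 rad/s

186.192 rad/s


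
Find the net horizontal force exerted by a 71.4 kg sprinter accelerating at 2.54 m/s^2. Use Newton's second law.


Newton's second law: F = m * a
F = 71.4 * 2.54 = 181.36 N

181.36 N


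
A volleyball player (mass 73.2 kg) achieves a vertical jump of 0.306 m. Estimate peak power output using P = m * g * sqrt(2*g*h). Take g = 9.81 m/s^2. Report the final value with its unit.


2 * g * h = 2 * 9.81 * 0.306 = 6.00372
sqrt(6.00372) = 2.450249 m/s
P = 73.2 * 9.81 * 2.450249 = 1759.5 W

1759.5 W
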